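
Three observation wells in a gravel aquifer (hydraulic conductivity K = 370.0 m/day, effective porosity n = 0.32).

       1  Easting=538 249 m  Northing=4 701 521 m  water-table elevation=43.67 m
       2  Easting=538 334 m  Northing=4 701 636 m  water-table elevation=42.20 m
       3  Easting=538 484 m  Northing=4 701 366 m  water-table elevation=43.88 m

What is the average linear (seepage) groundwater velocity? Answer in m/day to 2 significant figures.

12 m/day

Differences from 1: to 2 (Δx, Δy, Δh) = (85, 115, -1.47); to 3 = (235, -155, +0.21).
Solve a·Δx + b·Δy = Δh: det = 85·(-155) − 235·115 = -40200.
∂h/∂x = [(-1.47)·(-155) − (+0.21)·115] / -40200 = -0.005067
∂h/∂y = [85·(+0.21) − 235·(-1.47)] / -40200 = -0.009037
|∇h| = √(-0.005067² + -0.009037²) = 0.01036
Seepage velocity v = K·i/n = 370.0 × 0.01036 / 0.32 = 11.98 m/day.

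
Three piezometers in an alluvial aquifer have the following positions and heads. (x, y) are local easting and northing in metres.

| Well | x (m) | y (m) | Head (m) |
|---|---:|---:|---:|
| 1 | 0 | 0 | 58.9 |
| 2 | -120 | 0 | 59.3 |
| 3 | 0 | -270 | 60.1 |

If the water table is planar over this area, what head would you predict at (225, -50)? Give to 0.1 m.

58.4 m

∂h/∂x = (59.3 − 58.9) / (-120 − 0) = -0.003333
∂h/∂y = (60.1 − 58.9) / (-270 − 0) = -0.004444
h(225, -50) = 58.9 + (-0.003333)·(225) + (-0.004444)·(-50) = 58.9 -0.750 +0.222 = 58.372 m.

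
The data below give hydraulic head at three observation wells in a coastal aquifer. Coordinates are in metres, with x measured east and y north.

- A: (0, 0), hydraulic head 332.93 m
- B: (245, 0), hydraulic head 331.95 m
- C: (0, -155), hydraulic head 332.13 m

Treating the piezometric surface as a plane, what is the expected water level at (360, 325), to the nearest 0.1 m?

333.2 m

∂h/∂x = (331.95 − 332.93) / (245 − 0) = -0.004000
∂h/∂y = (332.13 − 332.93) / (-155 − 0) = +0.005161
h(360, 325) = 332.93 + (-0.004000)·(360) + (+0.005161)·(325) = 332.93 -1.440 +1.677 = 333.167 m.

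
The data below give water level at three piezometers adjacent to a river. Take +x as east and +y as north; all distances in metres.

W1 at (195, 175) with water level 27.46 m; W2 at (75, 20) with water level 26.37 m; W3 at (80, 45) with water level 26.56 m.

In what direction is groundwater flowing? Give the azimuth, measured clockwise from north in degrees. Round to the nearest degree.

173°

Differences from W1: to W2 (Δx, Δy, Δh) = (-120, -155, -1.09); to W3 = (-115, -130, -0.90).
Solve a·Δx + b·Δy = Δh: det = (-120)·(-130) − (-115)·(-155) = -2225.
∂h/∂x = [(-1.09)·(-130) − (-0.90)·(-155)] / -2225 = -0.0009888
∂h/∂y = [(-120)·(-0.90) − (-115)·(-1.09)] / -2225 = +0.007798
Flow direction (−∇h) has components (+0.0009888 E, -0.007798 N).
Azimuth = atan2(E, N) = atan2(+0.0009888, -0.007798) = 172.8° ≈ 173°.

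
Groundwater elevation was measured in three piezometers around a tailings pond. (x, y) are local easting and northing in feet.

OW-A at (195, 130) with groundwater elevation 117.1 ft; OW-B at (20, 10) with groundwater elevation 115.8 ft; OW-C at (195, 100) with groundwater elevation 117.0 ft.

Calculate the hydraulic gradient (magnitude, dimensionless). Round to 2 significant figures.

0.0061

Taking OW-A as reference: OW-B−OW-A = (-175, -120, -1.3); OW-C−OW-A = (0, -30, -0.1).
Determinant of the coordinate differences = (-175)·(-30) − 0·(-120) = 5250.
∂h/∂x = [(-1.3)·(-30) − (-0.1)·(-120)] / 5250 = +0.005143
∂h/∂y = [(-175)·(-0.1) − 0·(-1.3)] / 5250 = +0.003333
|∇h| = √(0.005143² + 0.003333²) = 0.006129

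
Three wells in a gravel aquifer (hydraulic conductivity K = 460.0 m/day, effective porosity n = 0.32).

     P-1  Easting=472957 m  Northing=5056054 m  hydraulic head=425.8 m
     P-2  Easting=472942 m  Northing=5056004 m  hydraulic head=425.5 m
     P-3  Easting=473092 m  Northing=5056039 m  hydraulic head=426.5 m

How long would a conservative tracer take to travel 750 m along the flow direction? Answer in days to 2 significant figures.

73 days

Taking P-1 as reference: P-2−P-1 = (-15, -50, -0.3); P-3−P-1 = (135, -15, +0.7).
Solve a·Δx + b·Δy = Δh: det = (-15)·(-15) − 135·(-50) = 6975.
∂h/∂x = [(-0.3)·(-15) − (+0.7)·(-50)] / 6975 = +0.005663
∂h/∂y = [(-15)·(+0.7) − 135·(-0.3)] / 6975 = +0.004301
|∇h| = √(0.005663² + 0.004301²) = 0.007111
Seepage velocity v = K·i/n = 460.0 × 0.007111 / 0.32 = 10.22 m/day.
t = 750 / 10.22 = 73.39 days.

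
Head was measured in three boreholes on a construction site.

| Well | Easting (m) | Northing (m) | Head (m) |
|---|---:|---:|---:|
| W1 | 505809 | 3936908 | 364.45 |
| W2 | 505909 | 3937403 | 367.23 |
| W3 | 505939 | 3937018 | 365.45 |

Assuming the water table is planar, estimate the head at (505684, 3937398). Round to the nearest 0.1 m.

366.4 m

Three-point gradient (reference W1): Δ to W2 = (100, 495, +2.78), Δ to W3 = (130, 110, +1.00).
∂h/∂x = +0.003546, ∂h/∂y = +0.004900 (det = -53350).
h(505684, 3937398) = 364.45 + (+0.003546)·(-125) + (+0.004900)·(490) = 364.45 -0.443 +2.401 = 366.408 m.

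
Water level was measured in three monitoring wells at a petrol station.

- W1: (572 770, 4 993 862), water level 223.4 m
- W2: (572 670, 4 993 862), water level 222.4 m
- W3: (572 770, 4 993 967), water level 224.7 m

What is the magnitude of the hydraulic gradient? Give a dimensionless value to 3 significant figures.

∂h/∂x = (222.4 − 223.4) / (572670 − 572770) = +0.01000
∂h/∂y = (224.7 − 223.4) / (4993967 − 4993862) = +0.01238
|∇h| = √(0.01000² + 0.01238²) = 0.01591

0.0159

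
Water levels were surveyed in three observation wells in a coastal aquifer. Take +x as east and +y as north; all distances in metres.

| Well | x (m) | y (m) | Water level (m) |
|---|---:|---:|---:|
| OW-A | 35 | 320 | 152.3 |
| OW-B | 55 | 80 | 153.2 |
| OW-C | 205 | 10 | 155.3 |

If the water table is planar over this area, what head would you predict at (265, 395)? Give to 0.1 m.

With h = a·x + b·y + c and OW-A as origin, the differences give:
  20·a + (-240)·b = +0.9
  170·a + (-310)·b = +3.0
Eliminate b (×(-310) and ×(-240), subtract): 34600·a = 441.00 → a = ∂h/∂x = +0.01275
Back-substitute: b = ∂h/∂y = -0.002688.
h(265, 395) = 152.3 + (+0.01275)·(230) + (-0.002688)·(75) = 152.3 +2.932 -0.202 = 155.030 m.

155.0 m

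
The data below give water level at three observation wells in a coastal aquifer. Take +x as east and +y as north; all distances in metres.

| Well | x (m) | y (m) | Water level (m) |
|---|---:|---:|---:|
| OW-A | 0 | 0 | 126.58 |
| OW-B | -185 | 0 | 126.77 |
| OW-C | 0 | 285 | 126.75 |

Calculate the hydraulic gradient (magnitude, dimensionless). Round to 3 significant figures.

0.00119

∂h/∂x = (126.77 − 126.58) / (-185 − 0) = -0.001027
∂h/∂y = (126.75 − 126.58) / (285 − 0) = +0.0005965
|∇h| = √(-0.001027² + 0.0005965²) = 0.001188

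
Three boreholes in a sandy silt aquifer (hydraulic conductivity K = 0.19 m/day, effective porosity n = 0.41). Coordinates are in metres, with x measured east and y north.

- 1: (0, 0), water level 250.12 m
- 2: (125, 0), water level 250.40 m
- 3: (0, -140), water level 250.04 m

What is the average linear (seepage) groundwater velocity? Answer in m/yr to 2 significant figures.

0.39 m/yr

∂h/∂x = (250.40 − 250.12) / (125 − 0) = +0.002240
∂h/∂y = (250.04 − 250.12) / (-140 − 0) = +0.0005714
|∇h| = √(0.002240² + 0.0005714²) = 0.002312
Seepage velocity v = K·i/n = 0.19 × 0.002312 / 0.41 = 0.001071 m/day = 0.3912 m/yr.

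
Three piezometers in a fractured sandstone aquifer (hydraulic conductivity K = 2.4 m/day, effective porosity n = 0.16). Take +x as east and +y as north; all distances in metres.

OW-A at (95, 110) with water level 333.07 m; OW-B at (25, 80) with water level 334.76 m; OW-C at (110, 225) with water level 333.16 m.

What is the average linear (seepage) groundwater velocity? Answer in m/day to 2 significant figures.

0.39 m/day

With h = a·x + b·y + c and OW-A as origin, the differences give:
  (-70)·a + (-30)·b = +1.69
  15·a + 115·b = +0.09
Eliminate b (×115 and ×(-30), subtract): -7600·a = 197.050 → a = ∂h/∂x = -0.02593
Back-substitute: b = ∂h/∂y = +0.004164.
|∇h| = √(-0.02593² + 0.004164²) = 0.02626
Seepage velocity v = K·i/n = 2.4 × 0.02626 / 0.16 = 0.3939 m/day.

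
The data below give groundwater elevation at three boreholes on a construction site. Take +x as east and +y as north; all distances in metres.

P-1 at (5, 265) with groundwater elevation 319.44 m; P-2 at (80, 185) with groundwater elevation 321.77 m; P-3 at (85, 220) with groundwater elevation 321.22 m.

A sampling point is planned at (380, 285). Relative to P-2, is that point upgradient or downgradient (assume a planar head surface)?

upgradient

With h = a·x + b·y + c and P-1 as origin, the differences give:
  75·a + (-80)·b = +2.33
  80·a + (-45)·b = +1.78
Eliminate b (×(-45) and ×(-80), subtract): 3025·a = 37.550 → a = ∂h/∂x = +0.01241
Back-substitute: b = ∂h/∂y = -0.01749.
Head at (380, 285) = 319.44 + (+0.01241)·(375) + (-0.01749)·(20) = 323.75 m.
That is higher than the 321.77 m at P-2, so the point is upgradient.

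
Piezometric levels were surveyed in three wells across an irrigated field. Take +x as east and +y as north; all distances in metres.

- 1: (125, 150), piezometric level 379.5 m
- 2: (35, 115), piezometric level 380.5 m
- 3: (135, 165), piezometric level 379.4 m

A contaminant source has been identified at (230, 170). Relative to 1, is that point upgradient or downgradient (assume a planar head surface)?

Three-point gradient (reference 1): Δ to 2 = (-90, -35, +1.0), Δ to 3 = (10, 15, -0.1).
∂h/∂x = -0.01150, ∂h/∂y = +0.0010000 (det = -1000).
Head at (230, 170) = 379.5 + (-0.01150)·(105) + (+0.0010000)·(20) = 378.31 m.
That is lower than the 379.5 m at 1, so the point is downgradient.

downgradient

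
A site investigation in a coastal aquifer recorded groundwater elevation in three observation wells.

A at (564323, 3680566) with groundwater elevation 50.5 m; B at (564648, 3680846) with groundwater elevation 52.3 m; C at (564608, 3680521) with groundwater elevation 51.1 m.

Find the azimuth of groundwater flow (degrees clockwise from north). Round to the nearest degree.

218°

Three-point gradient (reference A): Δ to B = (325, 280, +1.8), Δ to C = (285, -45, +0.6).
∂h/∂x = +0.002637, ∂h/∂y = +0.003368 (det = -94425).
Flow direction (−∇h) has components (-0.002637 E, -0.003368 N).
Azimuth = atan2(E, N) = atan2(-0.002637, -0.003368) = 218.1° ≈ 218°.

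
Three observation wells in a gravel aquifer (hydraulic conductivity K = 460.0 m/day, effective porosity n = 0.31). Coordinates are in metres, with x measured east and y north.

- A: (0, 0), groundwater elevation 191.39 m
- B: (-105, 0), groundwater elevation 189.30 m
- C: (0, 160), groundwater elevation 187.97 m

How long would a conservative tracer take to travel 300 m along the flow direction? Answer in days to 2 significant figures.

∂h/∂x = (189.30 − 191.39) / (-105 − 0) = +0.01990
∂h/∂y = (187.97 − 191.39) / (160 − 0) = -0.02137
|∇h| = √(0.01990² + -0.02137²) = 0.0292
Seepage velocity v = K·i/n = 460.0 × 0.0292 / 0.31 = 43.33 m/day.
t = 300 / 43.33 = 6.924 days.

6.9 days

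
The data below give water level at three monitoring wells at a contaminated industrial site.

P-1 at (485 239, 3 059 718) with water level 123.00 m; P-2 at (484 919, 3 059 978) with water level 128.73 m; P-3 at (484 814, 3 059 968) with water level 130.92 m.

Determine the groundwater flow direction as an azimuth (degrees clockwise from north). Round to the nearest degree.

Differences from P-1: to P-2 (Δx, Δy, Δh) = (-320, 260, +5.73); to P-3 = (-425, 250, +7.92).
Solve a·Δx + b·Δy = Δh: det = (-320)·250 − (-425)·260 = 30500.
∂h/∂x = [(+5.73)·250 − (+7.92)·260] / 30500 = -0.02055
∂h/∂y = [(-320)·(+7.92) − (-425)·(+5.73)] / 30500 = -0.003251
Flow direction (−∇h) has components (+0.02055 E, +0.003251 N).
Azimuth = atan2(E, N) = atan2(+0.02055, +0.003251) = 81.0° ≈ 081°.

081°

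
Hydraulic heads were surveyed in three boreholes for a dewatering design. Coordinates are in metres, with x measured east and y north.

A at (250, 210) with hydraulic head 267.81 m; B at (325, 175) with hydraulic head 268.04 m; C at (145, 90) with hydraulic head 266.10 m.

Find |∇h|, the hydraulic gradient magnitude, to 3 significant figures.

0.0107

Three-point gradient (reference A): Δ to B = (75, -35, +0.23), Δ to C = (-105, -120, -1.71).
∂h/∂x = +0.006899, ∂h/∂y = +0.008213 (det = -12675).
|∇h| = √(0.006899² + 0.008213²) = 0.01073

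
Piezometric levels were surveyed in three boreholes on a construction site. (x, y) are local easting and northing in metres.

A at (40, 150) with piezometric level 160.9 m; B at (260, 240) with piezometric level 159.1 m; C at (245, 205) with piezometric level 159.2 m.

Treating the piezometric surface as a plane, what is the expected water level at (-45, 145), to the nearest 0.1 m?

Taking A as reference: B−A = (220, 90, -1.8); C−A = (205, 55, -1.7).
Solve a·Δx + b·Δy = Δh: det = 220·55 − 205·90 = -6350.
∂h/∂x = [(-1.8)·55 − (-1.7)·90] / -6350 = -0.008504
∂h/∂y = [220·(-1.7) − 205·(-1.8)] / -6350 = +0.0007874
h(-45, 145) = 160.9 + (-0.008504)·(-85) + (+0.0007874)·(-5) = 160.9 +0.723 -0.004 = 161.619 m.

161.6 m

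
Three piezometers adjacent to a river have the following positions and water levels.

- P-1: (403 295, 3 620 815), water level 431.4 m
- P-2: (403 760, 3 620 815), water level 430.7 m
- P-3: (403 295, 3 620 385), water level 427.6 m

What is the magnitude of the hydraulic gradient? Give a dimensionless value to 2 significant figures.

∂h/∂x = (430.7 − 431.4) / (403760 − 403295) = -0.001505
∂h/∂y = (427.6 − 431.4) / (3620385 − 3620815) = +0.008837
|∇h| = √(-0.001505² + 0.008837²) = 0.008964

0.0090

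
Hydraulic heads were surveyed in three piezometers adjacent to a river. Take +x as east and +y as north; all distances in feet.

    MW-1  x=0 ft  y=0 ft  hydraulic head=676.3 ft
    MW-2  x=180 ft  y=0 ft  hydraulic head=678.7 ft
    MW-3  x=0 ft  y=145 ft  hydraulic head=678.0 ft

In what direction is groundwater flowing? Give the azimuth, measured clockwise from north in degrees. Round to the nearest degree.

∂h/∂x = (678.7 − 676.3) / (180 − 0) = +0.01333
∂h/∂y = (678.0 − 676.3) / (145 − 0) = +0.01172
Flow direction (−∇h) has components (-0.01333 E, -0.01172 N).
Azimuth = atan2(E, N) = atan2(-0.01333, -0.01172) = 228.7° ≈ 229°.

229°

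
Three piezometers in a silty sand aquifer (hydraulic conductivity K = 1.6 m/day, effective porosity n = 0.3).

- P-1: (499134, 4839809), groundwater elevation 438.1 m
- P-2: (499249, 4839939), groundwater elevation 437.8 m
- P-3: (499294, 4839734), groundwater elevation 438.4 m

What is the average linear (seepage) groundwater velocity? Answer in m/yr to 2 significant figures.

5.6 m/yr

With h = a·x + b·y + c and P-1 as origin, the differences give:
  115·a + 130·b = -0.3
  160·a + (-75)·b = +0.3
Eliminate b (×(-75) and ×130, subtract): -29425·a = -16.50 → a = ∂h/∂x = +0.0005607
Back-substitute: b = ∂h/∂y = -0.002804.
|∇h| = √(0.0005607² + -0.002804²) = 0.00286
Seepage velocity v = K·i/n = 1.6 × 0.00286 / 0.3 = 0.01525 m/day = 5.57 m/yr.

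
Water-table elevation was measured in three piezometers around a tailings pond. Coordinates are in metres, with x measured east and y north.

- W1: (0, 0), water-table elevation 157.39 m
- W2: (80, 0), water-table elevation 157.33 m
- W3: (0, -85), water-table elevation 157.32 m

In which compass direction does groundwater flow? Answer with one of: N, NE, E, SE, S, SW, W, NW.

SE

∂h/∂x = (157.33 − 157.39) / (80 − 0) = -0.0007500
∂h/∂y = (157.32 − 157.39) / (-85 − 0) = +0.0008235
Flow = −∇h = (+0.0007500 east, -0.0008235 north), which points southeast.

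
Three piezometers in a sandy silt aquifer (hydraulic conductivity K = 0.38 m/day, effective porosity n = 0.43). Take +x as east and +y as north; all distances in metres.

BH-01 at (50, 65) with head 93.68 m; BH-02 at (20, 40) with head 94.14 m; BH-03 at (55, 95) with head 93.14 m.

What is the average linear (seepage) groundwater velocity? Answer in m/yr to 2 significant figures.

5.8 m/yr

Three-point gradient (reference BH-01): Δ to BH-02 = (-30, -25, +0.46), Δ to BH-03 = (5, 30, -0.54).
∂h/∂x = -0.0003871, ∂h/∂y = -0.01794 (det = -775).
|∇h| = √(-0.0003871² + -0.01794²) = 0.01794
Seepage velocity v = K·i/n = 0.38 × 0.01794 / 0.43 = 0.01585 m/day = 5.789 m/yr.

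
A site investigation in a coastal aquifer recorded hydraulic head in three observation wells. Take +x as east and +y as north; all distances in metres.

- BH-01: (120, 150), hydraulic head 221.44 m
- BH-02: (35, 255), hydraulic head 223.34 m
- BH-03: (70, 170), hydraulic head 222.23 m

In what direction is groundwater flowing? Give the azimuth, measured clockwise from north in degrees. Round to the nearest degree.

122°

With h = a·x + b·y + c and BH-01 as origin, the differences give:
  (-85)·a + 105·b = +1.90
  (-50)·a + 20·b = +0.79
Eliminate b (×20 and ×105, subtract): 3550·a = -44.950 → a = ∂h/∂x = -0.01266
Back-substitute: b = ∂h/∂y = +0.007845.
Flow direction (−∇h) has components (+0.01266 E, -0.007845 N).
Azimuth = atan2(E, N) = atan2(+0.01266, -0.007845) = 121.8° ≈ 122°.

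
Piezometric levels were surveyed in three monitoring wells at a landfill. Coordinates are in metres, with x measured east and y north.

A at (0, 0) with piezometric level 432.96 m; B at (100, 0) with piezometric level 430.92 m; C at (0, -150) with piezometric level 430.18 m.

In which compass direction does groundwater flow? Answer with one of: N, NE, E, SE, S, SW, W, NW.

SE

∂h/∂x = (430.92 − 432.96) / (100 − 0) = -0.02040
∂h/∂y = (430.18 − 432.96) / (-150 − 0) = +0.01853
Flow = −∇h = (+0.02040 east, -0.01853 north), which points southeast.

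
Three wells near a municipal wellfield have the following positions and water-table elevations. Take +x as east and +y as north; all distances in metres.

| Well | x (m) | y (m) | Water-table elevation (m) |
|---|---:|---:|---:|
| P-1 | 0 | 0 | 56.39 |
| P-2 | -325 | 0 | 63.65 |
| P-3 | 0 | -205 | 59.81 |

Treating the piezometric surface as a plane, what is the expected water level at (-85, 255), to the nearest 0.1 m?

54.0 m

∂h/∂x = (63.65 − 56.39) / (-325 − 0) = -0.02234
∂h/∂y = (59.81 − 56.39) / (-205 − 0) = -0.01668
h(-85, 255) = 56.39 + (-0.02234)·(-85) + (-0.01668)·(255) = 56.39 +1.899 -4.254 = 54.035 m.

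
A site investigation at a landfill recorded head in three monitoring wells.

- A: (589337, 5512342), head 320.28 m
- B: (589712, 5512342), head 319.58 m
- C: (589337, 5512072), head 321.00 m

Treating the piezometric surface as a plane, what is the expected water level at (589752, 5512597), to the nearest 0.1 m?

318.8 m

∂h/∂x = (319.58 − 320.28) / (589712 − 589337) = -0.001867
∂h/∂y = (321.00 − 320.28) / (5512072 − 5512342) = -0.002667
h(589752, 5512597) = 320.28 + (-0.001867)·(415) + (-0.002667)·(255) = 320.28 -0.775 -0.680 = 318.825 m.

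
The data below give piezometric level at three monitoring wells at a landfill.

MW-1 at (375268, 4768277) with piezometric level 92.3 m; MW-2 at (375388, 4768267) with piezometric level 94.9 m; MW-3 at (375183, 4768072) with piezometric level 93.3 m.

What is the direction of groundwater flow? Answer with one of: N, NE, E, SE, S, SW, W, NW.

With h = a·x + b·y + c and MW-1 as origin, the differences give:
  120·a + (-10)·b = +2.6
  (-85)·a + (-205)·b = +1.0
Eliminate b (×(-205) and ×(-10), subtract): -25450·a = -523.00 → a = ∂h/∂x = +0.02055
Back-substitute: b = ∂h/∂y = -0.01340.
Flow = −∇h = (-0.02055 east, +0.01340 north), which points northwest.

NW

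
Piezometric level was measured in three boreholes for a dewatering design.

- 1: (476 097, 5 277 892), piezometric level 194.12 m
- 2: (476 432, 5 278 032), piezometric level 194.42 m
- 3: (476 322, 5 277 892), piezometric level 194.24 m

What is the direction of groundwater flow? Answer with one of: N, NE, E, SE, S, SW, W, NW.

With h = a·x + b·y + c and 1 as origin, the differences give:
  335·a + 140·b = +0.30
  225·a + 0·b = +0.12
Eliminate b (×0 and ×140, subtract): -31500·a = -16.800 → a = ∂h/∂x = +0.0005333
Back-substitute: b = ∂h/∂y = +0.0008667.
Flow = −∇h = (-0.0005333 east, -0.0008667 north), which points southwest.

SW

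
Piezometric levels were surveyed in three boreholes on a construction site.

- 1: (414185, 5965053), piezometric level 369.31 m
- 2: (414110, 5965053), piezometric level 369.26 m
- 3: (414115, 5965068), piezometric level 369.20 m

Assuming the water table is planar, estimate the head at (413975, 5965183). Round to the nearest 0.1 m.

With h = a·x + b·y + c and 1 as origin, the differences give:
  (-75)·a + 0·b = -0.05
  (-70)·a + 15·b = -0.11
Eliminate b (×15 and ×0, subtract): -1125·a = -0.750 → a = ∂h/∂x = +0.0006667
Back-substitute: b = ∂h/∂y = -0.004222.
h(413975, 5965183) = 369.31 + (+0.0006667)·(-210) + (-0.004222)·(130) = 369.31 -0.140 -0.549 = 368.621 m.

368.6 m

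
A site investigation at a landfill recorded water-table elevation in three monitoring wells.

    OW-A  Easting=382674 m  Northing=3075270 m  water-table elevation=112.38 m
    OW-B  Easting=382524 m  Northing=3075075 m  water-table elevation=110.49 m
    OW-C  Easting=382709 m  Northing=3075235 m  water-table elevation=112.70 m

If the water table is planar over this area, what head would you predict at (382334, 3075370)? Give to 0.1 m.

Taking OW-A as reference: OW-B−OW-A = (-150, -195, -1.89); OW-C−OW-A = (35, -35, +0.32).
Solve a·Δx + b·Δy = Δh: det = (-150)·(-35) − 35·(-195) = 12075.
∂h/∂x = [(-1.89)·(-35) − (+0.32)·(-195)] / 12075 = +0.01065
∂h/∂y = [(-150)·(+0.32) − 35·(-1.89)] / 12075 = +0.001503
h(382334, 3075370) = 112.38 + (+0.01065)·(-340) + (+0.001503)·(100) = 112.38 -3.620 +0.150 = 108.911 m.

108.9 m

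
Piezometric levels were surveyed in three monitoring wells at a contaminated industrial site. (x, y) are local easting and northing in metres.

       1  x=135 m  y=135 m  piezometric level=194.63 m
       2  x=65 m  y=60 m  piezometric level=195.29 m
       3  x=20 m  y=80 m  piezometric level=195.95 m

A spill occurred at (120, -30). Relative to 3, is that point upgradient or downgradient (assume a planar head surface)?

With h = a·x + b·y + c and 1 as origin, the differences give:
  (-70)·a + (-75)·b = +0.66
  (-115)·a + (-55)·b = +1.32
Eliminate b (×(-55) and ×(-75), subtract): -4775·a = 62.700 → a = ∂h/∂x = -0.01313
Back-substitute: b = ∂h/∂y = +0.003455.
Head at (120, -30) = 194.63 + (-0.01313)·(-15) + (+0.003455)·(-165) = 194.26 m.
That is lower than the 195.95 m at 3, so the point is downgradient.

downgradient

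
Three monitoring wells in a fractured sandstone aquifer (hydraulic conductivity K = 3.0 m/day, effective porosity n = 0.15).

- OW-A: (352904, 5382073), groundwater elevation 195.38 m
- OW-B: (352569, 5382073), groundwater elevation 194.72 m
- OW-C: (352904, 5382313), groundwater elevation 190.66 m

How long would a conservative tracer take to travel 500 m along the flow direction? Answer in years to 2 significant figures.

3.5 years

∂h/∂x = (194.72 − 195.38) / (352569 − 352904) = +0.001970
∂h/∂y = (190.66 − 195.38) / (5382313 − 5382073) = -0.01967
|∇h| = √(0.001970² + -0.01967²) = 0.01977
Seepage velocity v = K·i/n = 3.0 × 0.01977 / 0.15 = 0.3954 m/day.
t = 500 / 0.3954 = 1265 days = 3.46 years.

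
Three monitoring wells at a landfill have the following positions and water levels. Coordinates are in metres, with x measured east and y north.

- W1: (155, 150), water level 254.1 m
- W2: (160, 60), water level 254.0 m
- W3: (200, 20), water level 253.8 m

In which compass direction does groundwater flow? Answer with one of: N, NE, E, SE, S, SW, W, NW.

E

Differences from W1: to W2 (Δx, Δy, Δh) = (5, -90, -0.1); to W3 = (45, -130, -0.3).
Determinant of the coordinate differences = 5·(-130) − 45·(-90) = 3400.
∂h/∂x = [(-0.1)·(-130) − (-0.3)·(-90)] / 3400 = -0.004118
∂h/∂y = [5·(-0.3) − 45·(-0.1)] / 3400 = +0.0008824
Flow = −∇h = (+0.004118 east, -0.0008824 north), which points east.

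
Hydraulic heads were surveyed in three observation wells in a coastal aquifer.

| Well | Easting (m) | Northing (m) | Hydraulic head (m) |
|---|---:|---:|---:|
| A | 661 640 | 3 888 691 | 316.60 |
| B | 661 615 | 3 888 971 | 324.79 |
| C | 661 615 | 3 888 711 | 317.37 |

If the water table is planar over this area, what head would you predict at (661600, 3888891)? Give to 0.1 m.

Taking A as reference: B−A = (-25, 280, +8.19); C−A = (-25, 20, +0.77).
Solve a·Δx + b·Δy = Δh: det = (-25)·20 − (-25)·280 = 6500.
∂h/∂x = [(+8.19)·20 − (+0.77)·280] / 6500 = -0.007969
∂h/∂y = [(-25)·(+0.77) − (-25)·(+8.19)] / 6500 = +0.02854
h(661600, 3888891) = 316.60 + (-0.007969)·(-40) + (+0.02854)·(200) = 316.60 +0.319 +5.708 = 322.626 m.

322.6 m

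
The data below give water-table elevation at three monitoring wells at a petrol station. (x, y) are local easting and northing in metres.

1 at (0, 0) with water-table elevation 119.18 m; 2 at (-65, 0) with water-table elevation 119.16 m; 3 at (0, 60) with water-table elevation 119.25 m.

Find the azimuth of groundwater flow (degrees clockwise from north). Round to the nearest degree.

195°

∂h/∂x = (119.16 − 119.18) / (-65 − 0) = +0.0003077
∂h/∂y = (119.25 − 119.18) / (60 − 0) = +0.001167
Flow direction (−∇h) has components (-0.0003077 E, -0.001167 N).
Azimuth = atan2(E, N) = atan2(-0.0003077, -0.001167) = 194.8° ≈ 195°.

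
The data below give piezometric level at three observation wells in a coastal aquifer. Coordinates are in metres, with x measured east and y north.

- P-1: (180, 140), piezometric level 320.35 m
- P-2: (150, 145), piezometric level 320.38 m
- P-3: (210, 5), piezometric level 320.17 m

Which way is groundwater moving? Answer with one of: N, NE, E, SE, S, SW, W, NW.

SE

Three-point gradient (reference P-1): Δ to P-2 = (-30, 5, +0.03), Δ to P-3 = (30, -135, -0.18).
∂h/∂x = -0.0008077, ∂h/∂y = +0.001154 (det = 3900).
Flow = −∇h = (+0.0008077 east, -0.001154 north), which points southeast.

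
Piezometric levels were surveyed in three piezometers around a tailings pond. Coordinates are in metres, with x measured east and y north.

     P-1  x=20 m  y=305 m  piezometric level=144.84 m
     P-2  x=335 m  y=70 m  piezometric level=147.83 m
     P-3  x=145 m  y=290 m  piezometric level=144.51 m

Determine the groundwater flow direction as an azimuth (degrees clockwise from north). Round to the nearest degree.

014°

Taking P-1 as reference: P-2−P-1 = (315, -235, +2.99); P-3−P-1 = (125, -15, -0.33).
Determinant of the coordinate differences = 315·(-15) − 125·(-235) = 24650.
∂h/∂x = [(+2.99)·(-15) − (-0.33)·(-235)] / 24650 = -0.004966
∂h/∂y = [315·(-0.33) − 125·(+2.99)] / 24650 = -0.01938
Flow direction (−∇h) has components (+0.004966 E, +0.01938 N).
Azimuth = atan2(E, N) = atan2(+0.004966, +0.01938) = 14.4° ≈ 014°.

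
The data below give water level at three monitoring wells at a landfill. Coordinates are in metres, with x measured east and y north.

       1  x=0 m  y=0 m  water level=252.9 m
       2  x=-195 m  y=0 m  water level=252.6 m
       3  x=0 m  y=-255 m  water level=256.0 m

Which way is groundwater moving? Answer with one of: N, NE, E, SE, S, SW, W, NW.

N

∂h/∂x = (252.6 − 252.9) / (-195 − 0) = +0.001538
∂h/∂y = (256.0 − 252.9) / (-255 − 0) = -0.01216
Flow = −∇h = (-0.001538 east, +0.01216 north), which points north.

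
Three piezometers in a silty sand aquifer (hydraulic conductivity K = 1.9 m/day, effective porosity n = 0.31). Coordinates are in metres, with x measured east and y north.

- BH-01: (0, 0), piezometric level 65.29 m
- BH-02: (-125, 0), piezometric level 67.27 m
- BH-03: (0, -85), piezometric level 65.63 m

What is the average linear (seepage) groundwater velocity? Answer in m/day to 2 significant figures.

∂h/∂x = (67.27 − 65.29) / (-125 − 0) = -0.01584
∂h/∂y = (65.63 − 65.29) / (-85 − 0) = -0.004000
|∇h| = √(-0.01584² + -0.004000²) = 0.01634
Seepage velocity v = K·i/n = 1.9 × 0.01634 / 0.31 = 0.1001 m/day.

0.10 m/day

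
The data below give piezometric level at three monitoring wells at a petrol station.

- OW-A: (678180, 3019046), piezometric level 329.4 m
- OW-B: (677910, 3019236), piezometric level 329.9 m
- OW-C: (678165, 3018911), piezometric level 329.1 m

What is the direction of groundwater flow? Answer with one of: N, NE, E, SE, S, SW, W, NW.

S

Differences from OW-A: to OW-B (Δx, Δy, Δh) = (-270, 190, +0.5); to OW-C = (-15, -135, -0.3).
Determinant of the coordinate differences = (-270)·(-135) − (-15)·190 = 39300.
∂h/∂x = [(+0.5)·(-135) − (-0.3)·190] / 39300 = -0.0002672
∂h/∂y = [(-270)·(-0.3) − (-15)·(+0.5)] / 39300 = +0.002252
Flow = −∇h = (+0.0002672 east, -0.002252 north), which points south.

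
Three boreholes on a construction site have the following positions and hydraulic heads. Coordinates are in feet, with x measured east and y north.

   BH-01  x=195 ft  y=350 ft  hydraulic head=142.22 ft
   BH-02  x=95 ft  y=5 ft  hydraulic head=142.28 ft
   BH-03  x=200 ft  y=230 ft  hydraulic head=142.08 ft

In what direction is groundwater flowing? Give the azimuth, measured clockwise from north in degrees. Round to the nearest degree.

With h = a·x + b·y + c and BH-01 as origin, the differences give:
  (-100)·a + (-345)·b = +0.06
  5·a + (-120)·b = -0.14
Eliminate b (×(-120) and ×(-345), subtract): 13725·a = -55.500 → a = ∂h/∂x = -0.004044
Back-substitute: b = ∂h/∂y = +0.0009982.
Flow direction (−∇h) has components (+0.004044 E, -0.0009982 N).
Azimuth = atan2(E, N) = atan2(+0.004044, -0.0009982) = 103.9° ≈ 104°.

104°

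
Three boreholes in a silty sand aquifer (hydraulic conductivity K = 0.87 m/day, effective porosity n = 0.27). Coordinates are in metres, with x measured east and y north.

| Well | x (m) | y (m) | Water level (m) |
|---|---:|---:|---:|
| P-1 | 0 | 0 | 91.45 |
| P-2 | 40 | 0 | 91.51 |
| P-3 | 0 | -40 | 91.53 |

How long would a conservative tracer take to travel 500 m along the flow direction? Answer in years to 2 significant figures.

∂h/∂x = (91.51 − 91.45) / (40 − 0) = +0.001500
∂h/∂y = (91.53 − 91.45) / (-40 − 0) = -0.002000
|∇h| = √(0.001500² + -0.002000²) = 0.0025
Seepage velocity v = K·i/n = 0.87 × 0.0025 / 0.27 = 0.008056 m/day.
t = 500 / 0.008056 = 6.207e+04 days = 170 years.

170 years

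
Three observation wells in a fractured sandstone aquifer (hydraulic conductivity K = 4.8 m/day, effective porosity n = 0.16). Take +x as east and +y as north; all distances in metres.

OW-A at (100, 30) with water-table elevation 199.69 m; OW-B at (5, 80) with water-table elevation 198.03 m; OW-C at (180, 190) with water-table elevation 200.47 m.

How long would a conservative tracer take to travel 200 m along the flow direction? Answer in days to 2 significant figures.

410 days

Differences from OW-A: to OW-B (Δx, Δy, Δh) = (-95, 50, -1.66); to OW-C = (80, 160, +0.78).
Solve a·Δx + b·Δy = Δh: det = (-95)·160 − 80·50 = -19200.
∂h/∂x = [(-1.66)·160 − (+0.78)·50] / -19200 = +0.01586
∂h/∂y = [(-95)·(+0.78) − 80·(-1.66)] / -19200 = -0.003057
|∇h| = √(0.01586² + -0.003057²) = 0.01615
Seepage velocity v = K·i/n = 4.8 × 0.01615 / 0.16 = 0.4845 m/day.
t = 200 / 0.4845 = 412.8 days.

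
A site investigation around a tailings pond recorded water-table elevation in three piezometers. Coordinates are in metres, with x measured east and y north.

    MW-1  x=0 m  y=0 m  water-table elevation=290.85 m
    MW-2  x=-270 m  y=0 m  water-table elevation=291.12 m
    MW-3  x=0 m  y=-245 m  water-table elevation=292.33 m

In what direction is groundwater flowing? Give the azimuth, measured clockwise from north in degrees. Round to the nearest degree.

009°

∂h/∂x = (291.12 − 290.85) / (-270 − 0) = -0.0010000
∂h/∂y = (292.33 − 290.85) / (-245 − 0) = -0.006041
Flow direction (−∇h) has components (+0.0010000 E, +0.006041 N).
Azimuth = atan2(E, N) = atan2(+0.0010000, +0.006041) = 9.4° ≈ 009°.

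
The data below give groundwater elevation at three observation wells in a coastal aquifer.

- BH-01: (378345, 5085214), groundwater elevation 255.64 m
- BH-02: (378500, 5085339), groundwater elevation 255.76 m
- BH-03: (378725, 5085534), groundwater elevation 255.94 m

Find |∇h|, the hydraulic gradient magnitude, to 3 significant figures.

Differences from BH-01: to BH-02 (Δx, Δy, Δh) = (155, 125, +0.12); to BH-03 = (380, 320, +0.30).
Solve a·Δx + b·Δy = Δh: det = 155·320 − 380·125 = 2100.
∂h/∂x = [(+0.12)·320 − (+0.30)·125] / 2100 = +0.0004286
∂h/∂y = [155·(+0.30) − 380·(+0.12)] / 2100 = +0.0004286
|∇h| = √(0.0004286² + 0.0004286²) = 0.0006061

0.000606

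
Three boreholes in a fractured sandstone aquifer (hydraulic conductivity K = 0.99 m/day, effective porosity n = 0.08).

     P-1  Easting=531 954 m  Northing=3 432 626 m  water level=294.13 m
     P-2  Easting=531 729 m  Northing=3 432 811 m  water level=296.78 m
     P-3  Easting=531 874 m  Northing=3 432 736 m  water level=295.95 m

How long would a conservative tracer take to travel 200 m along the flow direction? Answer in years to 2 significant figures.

2.2 years

Taking P-1 as reference: P-2−P-1 = (-225, 185, +2.65); P-3−P-1 = (-80, 110, +1.82).
Solve a·Δx + b·Δy = Δh: det = (-225)·110 − (-80)·185 = -9950.
∂h/∂x = [(+2.65)·110 − (+1.82)·185] / -9950 = +0.004543
∂h/∂y = [(-225)·(+1.82) − (-80)·(+2.65)] / -9950 = +0.01985
|∇h| = √(0.004543² + 0.01985²) = 0.02036
Seepage velocity v = K·i/n = 0.99 × 0.02036 / 0.08 = 0.252 m/day.
t = 200 / 0.252 = 793.7 days = 2.17 years.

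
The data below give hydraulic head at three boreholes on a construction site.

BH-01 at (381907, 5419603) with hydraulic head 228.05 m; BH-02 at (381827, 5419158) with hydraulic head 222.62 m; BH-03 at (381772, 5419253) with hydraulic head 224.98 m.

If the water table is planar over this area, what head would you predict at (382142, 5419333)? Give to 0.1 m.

Taking BH-01 as reference: BH-02−BH-01 = (-80, -445, -5.43); BH-03−BH-01 = (-135, -350, -3.07).
Solve a·Δx + b·Δy = Δh: det = (-80)·(-350) − (-135)·(-445) = -32075.
∂h/∂x = [(-5.43)·(-350) − (-3.07)·(-445)] / -32075 = -0.01666
∂h/∂y = [(-80)·(-3.07) − (-135)·(-5.43)] / -32075 = +0.01520
h(382142, 5419333) = 228.05 + (-0.01666)·(235) + (+0.01520)·(-270) = 228.05 -3.915 -4.103 = 220.032 m.

220.0 m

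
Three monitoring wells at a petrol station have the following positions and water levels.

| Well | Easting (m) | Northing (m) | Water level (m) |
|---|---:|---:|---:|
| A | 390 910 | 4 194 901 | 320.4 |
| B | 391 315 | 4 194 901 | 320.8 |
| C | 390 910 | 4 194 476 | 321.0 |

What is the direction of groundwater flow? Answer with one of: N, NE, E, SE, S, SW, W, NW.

NW

∂h/∂x = (320.8 − 320.4) / (391315 − 390910) = +0.0009877
∂h/∂y = (321.0 − 320.4) / (4194476 − 4194901) = -0.001412
Flow = −∇h = (-0.0009877 east, +0.001412 north), which points northwest.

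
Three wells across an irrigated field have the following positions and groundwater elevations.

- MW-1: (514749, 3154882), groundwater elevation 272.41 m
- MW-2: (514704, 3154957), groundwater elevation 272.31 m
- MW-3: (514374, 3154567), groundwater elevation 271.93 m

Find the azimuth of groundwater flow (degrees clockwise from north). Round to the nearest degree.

283°

Differences from MW-1: to MW-2 (Δx, Δy, Δh) = (-45, 75, -0.10); to MW-3 = (-375, -315, -0.48).
Solve a·Δx + b·Δy = Δh: det = (-45)·(-315) − (-375)·75 = 42300.
∂h/∂x = [(-0.10)·(-315) − (-0.48)·75] / 42300 = +0.001596
∂h/∂y = [(-45)·(-0.48) − (-375)·(-0.10)] / 42300 = -0.0003759
Flow direction (−∇h) has components (-0.001596 E, +0.0003759 N).
Azimuth = atan2(E, N) = atan2(-0.001596, +0.0003759) = 283.3° ≈ 283°.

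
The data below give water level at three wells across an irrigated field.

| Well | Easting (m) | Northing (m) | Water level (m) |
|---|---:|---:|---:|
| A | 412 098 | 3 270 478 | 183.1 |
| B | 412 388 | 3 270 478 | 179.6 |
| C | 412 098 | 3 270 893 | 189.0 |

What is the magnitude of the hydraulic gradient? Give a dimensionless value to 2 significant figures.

∂h/∂x = (179.6 − 183.1) / (412388 − 412098) = -0.01207
∂h/∂y = (189.0 − 183.1) / (3270893 − 3270478) = +0.01422
|∇h| = √(-0.01207² + 0.01422²) = 0.01865

0.019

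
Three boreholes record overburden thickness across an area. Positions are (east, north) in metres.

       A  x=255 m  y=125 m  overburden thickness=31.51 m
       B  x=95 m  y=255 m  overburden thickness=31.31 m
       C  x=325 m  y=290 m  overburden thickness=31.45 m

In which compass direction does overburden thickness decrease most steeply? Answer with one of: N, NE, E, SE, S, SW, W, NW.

Three-point gradient (reference A): Δ to B = (-160, 130, -0.20), Δ to C = (70, 165, -0.06).
∂d/∂x = +0.0007099, ∂d/∂y = -0.0006648 (det = -35500).
Steepest decrease is along −∇f = (-0.0007099 E, +0.0006648 N) → northwest.

NW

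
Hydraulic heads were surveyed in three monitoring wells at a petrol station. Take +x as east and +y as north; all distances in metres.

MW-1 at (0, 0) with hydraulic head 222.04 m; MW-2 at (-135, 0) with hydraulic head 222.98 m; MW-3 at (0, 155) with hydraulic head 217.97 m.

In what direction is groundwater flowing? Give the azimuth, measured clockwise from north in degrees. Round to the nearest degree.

015°

∂h/∂x = (222.98 − 222.04) / (-135 − 0) = -0.006963
∂h/∂y = (217.97 − 222.04) / (155 − 0) = -0.02626
Flow direction (−∇h) has components (+0.006963 E, +0.02626 N).
Azimuth = atan2(E, N) = atan2(+0.006963, +0.02626) = 14.9° ≈ 015°.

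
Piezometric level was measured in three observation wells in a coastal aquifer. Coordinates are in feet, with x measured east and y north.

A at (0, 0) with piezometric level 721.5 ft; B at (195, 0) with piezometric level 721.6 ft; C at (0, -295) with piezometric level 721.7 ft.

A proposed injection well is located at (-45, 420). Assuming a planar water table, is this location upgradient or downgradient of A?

downgradient

∂h/∂x = (721.6 − 721.5) / (195 − 0) = +0.0005128
∂h/∂y = (721.7 − 721.5) / (-295 − 0) = -0.0006780
Head at (-45, 420) = 721.5 + (+0.0005128)·(-45) + (-0.0006780)·(420) = 721.19 ft.
That is lower than the 721.5 ft at A, so the point is downgradient.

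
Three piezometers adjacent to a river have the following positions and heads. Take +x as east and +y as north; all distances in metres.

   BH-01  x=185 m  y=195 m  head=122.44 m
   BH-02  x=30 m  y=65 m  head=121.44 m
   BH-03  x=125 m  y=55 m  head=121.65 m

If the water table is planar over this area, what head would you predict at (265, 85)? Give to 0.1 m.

Differences from BH-01: to BH-02 (Δx, Δy, Δh) = (-155, -130, -1.00); to BH-03 = (-60, -140, -0.79).
Solve a·Δx + b·Δy = Δh: det = (-155)·(-140) − (-60)·(-130) = 13900.
∂h/∂x = [(-1.00)·(-140) − (-0.79)·(-130)] / 13900 = +0.002683
∂h/∂y = [(-155)·(-0.79) − (-60)·(-1.00)] / 13900 = +0.004493
h(265, 85) = 122.44 + (+0.002683)·(80) + (+0.004493)·(-110) = 122.44 +0.215 -0.494 = 122.160 m.

122.2 m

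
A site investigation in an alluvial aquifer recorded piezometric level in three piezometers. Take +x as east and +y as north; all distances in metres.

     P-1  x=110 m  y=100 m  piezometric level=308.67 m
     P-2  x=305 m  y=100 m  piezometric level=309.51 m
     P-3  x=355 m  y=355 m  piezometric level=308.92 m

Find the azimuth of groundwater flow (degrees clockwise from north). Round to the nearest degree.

Differences from P-1: to P-2 (Δx, Δy, Δh) = (195, 0, +0.84); to P-3 = (245, 255, +0.25).
Solve a·Δx + b·Δy = Δh: det = 195·255 − 245·0 = 49725.
∂h/∂x = [(+0.84)·255 − (+0.25)·0] / 49725 = +0.004308
∂h/∂y = [195·(+0.25) − 245·(+0.84)] / 49725 = -0.003158
Flow direction (−∇h) has components (-0.004308 E, +0.003158 N).
Azimuth = atan2(E, N) = atan2(-0.004308, +0.003158) = 306.2° ≈ 306°.

306°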